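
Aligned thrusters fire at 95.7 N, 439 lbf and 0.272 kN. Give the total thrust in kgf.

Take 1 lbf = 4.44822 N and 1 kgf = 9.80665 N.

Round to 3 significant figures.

95.7 N (already N)
439 lbf × 4.44822 = 1952.77 N
0.272 kN × 1000 = 272 N
Total: 95.7 + 1952.77 + 272 = 2320.47 N
In kgf: 2320.47 / 9.80665 = 236.622 kgf

237 kgf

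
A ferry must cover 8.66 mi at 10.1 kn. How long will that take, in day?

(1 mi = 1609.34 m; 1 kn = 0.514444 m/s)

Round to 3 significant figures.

0.0310 day

8.66 mi × 1609.34 → 13936.9 m
10.1 kn × 0.514444 → 5.19588 m/s
t = d / v = 13936.9 m / 5.19588 m/s = 2682.3 s
2682.3 s ÷ (86400 s/day) = 0.0310451 day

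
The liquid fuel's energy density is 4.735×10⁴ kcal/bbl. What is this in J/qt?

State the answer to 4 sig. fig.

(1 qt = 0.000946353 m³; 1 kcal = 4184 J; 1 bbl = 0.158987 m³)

4.735×10⁴ kcal/bbl × 4184 J/kcal ÷ 0.158987 m³/bbl = 1.24609×10⁹ J/m³
1.24609×10⁹ J/m³ × 0.000946353 m³/qt = 1.17924×10⁶ J/qt

1.179×10⁶ J/qt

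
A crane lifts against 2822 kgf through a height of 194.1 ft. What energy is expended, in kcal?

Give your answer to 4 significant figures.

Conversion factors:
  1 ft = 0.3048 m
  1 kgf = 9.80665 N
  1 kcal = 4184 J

2822 kgf × 9.80665 → 27674.4 N
194.1 ft × 0.3048 → 59.1617 m
W = F × d = 27674.4 N × 59.1617 m = 1.63726×10⁶ J
1.63726×10⁶ J ÷ (4184 J/kcal) = 391.315 kcal

391.3 kcal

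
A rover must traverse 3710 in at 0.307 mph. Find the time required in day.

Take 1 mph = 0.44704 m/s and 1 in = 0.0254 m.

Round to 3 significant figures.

3710 in × 0.0254 → 94.234 m
0.307 mph × 0.44704 → 0.137241 m/s
t = d / v = 94.234 m / 0.137241 m/s = 686.632 s
686.632 s ÷ (86400 s/day) = 0.00794713 day

0.00795 day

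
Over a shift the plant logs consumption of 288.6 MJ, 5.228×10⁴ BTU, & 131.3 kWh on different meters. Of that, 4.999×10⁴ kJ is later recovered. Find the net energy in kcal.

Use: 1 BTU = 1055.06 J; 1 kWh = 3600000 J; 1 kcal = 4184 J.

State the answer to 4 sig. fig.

288.6 MJ × 1000000 → 2.886×10⁸ J
5.228×10⁴ BTU × 1055.06 → 5.51585×10⁷ J
131.3 kWh × 3600000 → 4.7268×10⁸ J
4.999×10⁴ kJ × 1000 → 4.999×10⁷ J
Sum: 2.886×10⁸ + 5.51585×10⁷ + 4.7268×10⁸ − 4.999×10⁷ = 7.66448×10⁸ J
In kcal: 7.66448×10⁸ / 4184 = 183185 kcal

1.832×10⁵ kcal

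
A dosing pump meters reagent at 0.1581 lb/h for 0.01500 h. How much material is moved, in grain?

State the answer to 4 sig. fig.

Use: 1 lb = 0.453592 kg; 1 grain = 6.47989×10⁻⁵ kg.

0.1581 lb/h → 1.99202×10⁻⁵ kg/s
0.01500 h → 54 s
m = ṁ × t = 1.99202×10⁻⁵ × 54 = 0.00107569 kg
In grain: 0.00107569 / 6.47989×10⁻⁵ = 16.6004 grain

16.60 grain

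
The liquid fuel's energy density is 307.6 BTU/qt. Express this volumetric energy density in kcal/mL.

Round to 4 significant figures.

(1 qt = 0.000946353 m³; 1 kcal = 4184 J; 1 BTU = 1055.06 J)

307.6 BTU/qt × 1055.06 J/BTU ÷ 0.000946353 m³/qt = 3.42934×10⁸ J/m³
3.42934×10⁸ J/m³ ÷ 4184 J/kcal × 10⁻⁶ m³/mL = 0.0819632 kcal/mL

0.08196 kcal/mL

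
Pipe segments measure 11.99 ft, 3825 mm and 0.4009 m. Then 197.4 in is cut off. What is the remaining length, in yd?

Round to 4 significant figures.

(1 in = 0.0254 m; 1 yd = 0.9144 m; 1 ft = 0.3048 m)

11.99 ft × 0.3048 = 3.65455 m
3825 mm × 0.001 = 3.825 m
0.4009 m (already m)
197.4 in × 0.0254 = 5.01396 m
Sum: 3.65455 + 3.825 + 0.4009 − 5.01396 = 2.86649 m
In yd: 2.86649 / 0.9144 = 3.13483 yd

3.135 yd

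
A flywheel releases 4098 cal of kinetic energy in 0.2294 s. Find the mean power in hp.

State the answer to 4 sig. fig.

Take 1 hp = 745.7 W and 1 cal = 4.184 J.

4098 cal × 4.184 → 17146 J
P = E / t = 17146 J / 0.2294 s = 74742.8 W
74742.8 W ÷ (745.7 W/hp) = 100.232 hp

100.2 hp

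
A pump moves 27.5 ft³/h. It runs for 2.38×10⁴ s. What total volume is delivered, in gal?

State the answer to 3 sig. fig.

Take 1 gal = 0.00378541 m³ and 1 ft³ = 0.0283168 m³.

1360 gal

27.5 ft³/h → 2.16309×10⁻⁴ m³/s
V = Q × t = 2.16309×10⁻⁴ × 23800 = 5.14815 m³
In gal: 5.14815 / 0.00378541 = 1360 gal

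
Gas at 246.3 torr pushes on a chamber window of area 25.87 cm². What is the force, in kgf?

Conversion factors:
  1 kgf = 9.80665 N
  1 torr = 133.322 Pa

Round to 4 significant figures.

8.662 kgf

246.3 torr × 133.322 → 32837.2 Pa
25.87 cm² × 0.0001 → 0.002587 m²
F = P × A = 32837.2 Pa × 0.002587 m² = 84.9498 N
84.9498 N ÷ (9.80665 N/kgf) = 8.66247 kgf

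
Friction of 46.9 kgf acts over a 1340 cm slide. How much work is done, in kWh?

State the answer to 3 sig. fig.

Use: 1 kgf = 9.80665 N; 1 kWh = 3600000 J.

0.00171 kWh

46.9 kgf × 9.80665 → 459.932 N
1340 cm × 0.01 → 13.4 m
W = F × d = 459.932 N × 13.4 m = 6163.09 J
6163.09 J ÷ (3600000 J/kWh) = 0.00171197 kWh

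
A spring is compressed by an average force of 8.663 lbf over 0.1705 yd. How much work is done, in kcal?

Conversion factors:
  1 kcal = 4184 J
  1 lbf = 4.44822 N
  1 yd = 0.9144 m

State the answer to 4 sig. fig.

0.001436 kcal

8.663 lbf × 4.44822 → 38.5349 N
0.1705 yd × 0.9144 → 0.155905 m
W = F × d = 38.5349 N × 0.155905 m = 6.00778 J
6.00778 J ÷ (4184 J/kcal) = 0.00143589 kcal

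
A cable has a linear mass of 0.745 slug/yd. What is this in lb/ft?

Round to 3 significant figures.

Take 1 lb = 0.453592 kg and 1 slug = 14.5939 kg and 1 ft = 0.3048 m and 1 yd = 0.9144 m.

7.99 lb/ft

0.745 slug/yd × 14.5939 kg/slug ÷ 0.9144 m/yd = 11.8903 kg/m
11.8903 kg/m ÷ 0.453592 kg/lb × 0.3048 m/ft = 7.98992 lb/ft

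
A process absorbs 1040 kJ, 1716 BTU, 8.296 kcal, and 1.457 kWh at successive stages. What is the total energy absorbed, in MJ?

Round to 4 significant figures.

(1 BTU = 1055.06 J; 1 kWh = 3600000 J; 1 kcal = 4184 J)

1040 kJ × 1000 → 1.04×10⁶ J
1716 BTU × 1055.06 → 1.81048×10⁶ J
8.296 kcal × 4184 → 34710.5 J
1.457 kWh × 3600000 → 5.2452×10⁶ J
Total: 1.04×10⁶ + 1.81048×10⁶ + 34710.5 + 5.2452×10⁶ = 8.13039×10⁶ J
In MJ: 8.13039×10⁶ / 1000000 = 8.13039 MJ

8.130 MJ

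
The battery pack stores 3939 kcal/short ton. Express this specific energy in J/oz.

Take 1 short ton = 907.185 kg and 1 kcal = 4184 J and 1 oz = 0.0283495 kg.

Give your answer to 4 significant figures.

3939 kcal/short ton × 4184 J/kcal ÷ 907.185 kg/short ton = 18166.9 J/kg
18166.9 J/kg × 0.0283495 kg/oz = 515.023 J/oz

515.0 J/oz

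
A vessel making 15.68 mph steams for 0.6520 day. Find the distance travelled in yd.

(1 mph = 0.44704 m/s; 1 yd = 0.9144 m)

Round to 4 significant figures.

15.68 mph × 0.44704 = 7.00959 m/s
0.6520 day × 86400 = 56332.8 s
d = v × t = 7.00959 m/s × 56332.8 s = 394870 m
394870 m ÷ (0.9144 m/yd) = 431835 yd

4.318×10⁵ yd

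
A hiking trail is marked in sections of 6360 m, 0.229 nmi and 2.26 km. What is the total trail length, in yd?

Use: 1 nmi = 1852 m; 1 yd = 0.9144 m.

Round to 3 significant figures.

9890 yd

6360 m (already m)
0.229 nmi × 1852 → 424.108 m
2.26 km × 1000 → 2260 m
Combined: 6360 + 424.108 + 2260 = 9044.11 m
In yd: 9044.11 / 0.9144 = 9890.76 yd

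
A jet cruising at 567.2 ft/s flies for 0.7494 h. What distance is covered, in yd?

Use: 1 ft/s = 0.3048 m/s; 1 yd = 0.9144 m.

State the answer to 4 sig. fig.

5.101×10⁵ yd

567.2 ft/s × 0.3048 = 172.883 m/s
0.7494 h × 3600 = 2697.84 s
d = v × t = 172.883 m/s × 2697.84 s = 466411 m
466411 m ÷ (0.9144 m/yd) = 510073 yd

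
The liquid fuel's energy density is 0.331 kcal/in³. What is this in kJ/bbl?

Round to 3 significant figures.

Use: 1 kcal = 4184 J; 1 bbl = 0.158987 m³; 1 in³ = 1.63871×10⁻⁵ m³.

1.34×10⁴ kJ/bbl

0.331 kcal/in³ × 4184 J/kcal ÷ 1.63871×10⁻⁵ m³/in³ = 8.45118×10⁷ J/m³
8.45118×10⁷ J/m³ ÷ 1000 J/kJ × 0.158987 m³/bbl = 13436.3 kJ/bbl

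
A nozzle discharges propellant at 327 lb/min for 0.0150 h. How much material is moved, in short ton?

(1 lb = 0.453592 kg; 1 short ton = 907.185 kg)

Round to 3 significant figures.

0.147 short ton

327 lb/min → 2.47208 kg/s
0.0150 h → 54 s
m = ṁ × t = 2.47208 × 54 = 133.492 kg
In short ton: 133.492 / 907.185 = 0.14715 short ton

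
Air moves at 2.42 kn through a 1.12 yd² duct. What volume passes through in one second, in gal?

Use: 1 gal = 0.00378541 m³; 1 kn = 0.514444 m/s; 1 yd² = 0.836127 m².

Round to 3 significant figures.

2.42 kn × 0.514444 → 1.24495 m/s
1.12 yd² × 0.836127 → 0.936462 m²
V = v × A × t = 1.24495 m/s × 0.936462 m² × 1 s = 1.16585 m³
1.16585 m³ ÷ (0.00378541 m³/gal) = 307.985 gal

308 gal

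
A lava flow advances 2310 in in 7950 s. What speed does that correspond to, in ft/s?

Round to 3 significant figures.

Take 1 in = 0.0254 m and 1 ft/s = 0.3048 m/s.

0.0242 ft/s

2310 in × 0.0254 → 58.674 m
v = d / t = 58.674 m / 7950 s = 0.00738038 m/s
0.00738038 m/s ÷ (0.3048 m/s/ft/s) = 0.0242138 ft/s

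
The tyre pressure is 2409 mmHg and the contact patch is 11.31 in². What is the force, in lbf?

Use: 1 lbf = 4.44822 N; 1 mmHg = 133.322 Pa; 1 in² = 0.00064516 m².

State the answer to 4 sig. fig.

2409 mmHg × 133.322 → 321173 Pa
11.31 in² × 0.00064516 → 0.00729676 m²
F = P × A = 321173 Pa × 0.00729676 m² = 2343.52 N
2343.52 N ÷ (4.44822 N/lbf) = 526.844 lbf

526.8 lbf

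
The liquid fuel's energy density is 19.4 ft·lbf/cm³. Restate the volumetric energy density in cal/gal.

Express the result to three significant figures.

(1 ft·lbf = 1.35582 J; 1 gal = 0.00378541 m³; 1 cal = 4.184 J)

19.4 ft·lbf/cm³ × 1.35582 J/ft·lbf ÷ 10⁻⁶ m³/cm³ = 2.63029×10⁷ J/m³
2.63029×10⁷ J/m³ ÷ 4.184 J/cal × 0.00378541 m³/gal = 23797.1 cal/gal

2.38×10⁴ cal/gal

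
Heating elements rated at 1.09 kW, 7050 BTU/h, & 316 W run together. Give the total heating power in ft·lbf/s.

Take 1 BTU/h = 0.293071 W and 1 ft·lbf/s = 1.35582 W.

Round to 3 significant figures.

1.09 kW × 1000 = 1090 W
7050 BTU/h × 0.293071 = 2066.15 W
316 W (already W)
Sum: 1090 + 2066.15 + 316 = 3472.15 W
In ft·lbf/s: 3472.15 / 1.35582 = 2560.92 ft·lbf/s

2560 ft·lbf/s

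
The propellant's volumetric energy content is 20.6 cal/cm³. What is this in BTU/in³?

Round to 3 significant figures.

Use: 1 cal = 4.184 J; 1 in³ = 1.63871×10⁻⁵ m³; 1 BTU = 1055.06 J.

20.6 cal/cm³ × 4.184 J/cal ÷ 10⁻⁶ m³/cm³ = 8.61904×10⁷ J/m³
8.61904×10⁷ J/m³ ÷ 1055.06 J/BTU × 1.63871×10⁻⁵ m³/in³ = 1.3387 BTU/in³

1.34 BTU/in³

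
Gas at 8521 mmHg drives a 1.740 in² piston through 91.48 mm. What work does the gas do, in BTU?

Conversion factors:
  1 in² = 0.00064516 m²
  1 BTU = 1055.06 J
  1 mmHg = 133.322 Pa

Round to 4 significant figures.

0.1106 BTU

8521 mmHg → 1.13604×10⁶ Pa
1.740 in² → 0.00112258 m²
F = P × A = 1.13604×10⁶ × 0.00112258 = 1275.3 N
91.48 mm → 0.09148 m
W = F × d = 1275.3 × 0.09148 = 116.664 J
In BTU: 116.664 / 1055.06 = 0.110576 BTU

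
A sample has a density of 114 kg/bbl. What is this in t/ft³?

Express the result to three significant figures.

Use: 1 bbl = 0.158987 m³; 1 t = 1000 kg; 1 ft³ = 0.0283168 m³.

114 kg/bbl ÷ 0.158987 m³/bbl = 717.04 kg/m³
717.04 kg/m³ ÷ 1000 kg/t × 0.0283168 m³/ft³ = 0.0203043 t/ft³

0.0203 t/ft³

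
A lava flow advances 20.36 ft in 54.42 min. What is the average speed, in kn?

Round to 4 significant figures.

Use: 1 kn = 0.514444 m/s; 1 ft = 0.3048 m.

0.003694 kn

20.36 ft × 0.3048 → 6.20573 m
54.42 min × 60 → 3265.2 s
v = d / t = 6.20573 m / 3265.2 s = 0.00190057 m/s
0.00190057 m/s ÷ (0.514444 m/s/kn) = 0.00369442 kn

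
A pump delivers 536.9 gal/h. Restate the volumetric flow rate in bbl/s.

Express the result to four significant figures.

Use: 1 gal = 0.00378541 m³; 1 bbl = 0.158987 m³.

0.003551 bbl/s

536.9 gal/h × 0.00378541 m³/gal ÷ 3600 s/h = 5.64552×10⁻⁴ m³/s
5.64552×10⁻⁴ m³/s ÷ 0.158987 m³/bbl = 0.00355093 bbl/s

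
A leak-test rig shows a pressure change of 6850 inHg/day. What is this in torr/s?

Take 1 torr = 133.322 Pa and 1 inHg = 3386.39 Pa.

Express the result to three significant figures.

2.01 torr/s

6850 inHg/day × 3386.39 Pa/inHg ÷ 86400 s/day = 268.481 Pa/s
268.481 Pa/s ÷ 133.322 Pa/torr = 2.01378 torr/s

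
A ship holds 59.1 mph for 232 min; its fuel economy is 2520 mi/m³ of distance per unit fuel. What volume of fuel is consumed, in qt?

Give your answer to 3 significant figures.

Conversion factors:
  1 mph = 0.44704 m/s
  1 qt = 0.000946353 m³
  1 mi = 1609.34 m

59.1 mph → 26.4201 m/s
232 min → 13920 s
d = v × t = 26.4201 × 13920 = 367768 m
2520 mi/m³ → 4.05554×10⁶ m/m³
V = d / (distance per unit fuel) = 367768 / 4.05554×10⁶ = 0.0906829 m³
In qt: 0.0906829 / 0.000946353 = 95.8235 qt

95.8 qt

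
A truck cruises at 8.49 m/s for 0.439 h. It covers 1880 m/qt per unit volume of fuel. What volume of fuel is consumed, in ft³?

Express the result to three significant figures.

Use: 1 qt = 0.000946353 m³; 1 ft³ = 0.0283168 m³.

0.439 h → 1580.4 s
d = v × t = 8.49 × 1580.4 = 13417.6 m
1880 m/qt → 1.98657×10⁶ m/m³
V = d / (distance per unit fuel) = 13417.6 / 1.98657×10⁶ = 0.00675415 m³
In ft³: 0.00675415 / 0.0283168 = 0.238521 ft³

0.239 ft³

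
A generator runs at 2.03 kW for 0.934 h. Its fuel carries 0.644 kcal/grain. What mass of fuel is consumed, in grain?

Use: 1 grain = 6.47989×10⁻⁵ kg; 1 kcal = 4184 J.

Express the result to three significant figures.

2530 grain

2.03 kW → 2030 W
0.934 h → 3362.4 s
E = P × t = 2030 × 3362.4 = 6.82567×10⁶ J
0.644 kcal/grain → 4.15824×10⁷ J/kg
m = E / e_s = 6.82567×10⁶ / 4.15824×10⁷ = 0.164148 kg
In grain: 0.164148 / 6.47989×10⁻⁵ = 2533.19 grain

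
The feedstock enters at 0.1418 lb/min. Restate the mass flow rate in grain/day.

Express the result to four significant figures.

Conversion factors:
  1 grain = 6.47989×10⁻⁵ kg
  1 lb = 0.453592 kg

0.1418 lb/min × 0.453592 kg/lb ÷ 60 s/min = 0.00107199 kg/s
0.00107199 kg/s ÷ 6.47989×10⁻⁵ kg/grain × 86400 s/day = 1.42934×10⁶ grain/day

1.429×10⁶ grain/day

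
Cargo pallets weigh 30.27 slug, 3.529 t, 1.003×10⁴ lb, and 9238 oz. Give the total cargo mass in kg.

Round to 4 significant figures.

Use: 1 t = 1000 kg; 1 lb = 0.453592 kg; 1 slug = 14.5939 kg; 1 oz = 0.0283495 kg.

8782 kg

30.27 slug × 14.5939 → 441.757 kg
3.529 t × 1000 → 3529 kg
1.003×10⁴ lb × 0.453592 → 4549.53 kg
9238 oz × 0.0283495 → 261.893 kg
Total: 441.757 + 3529 + 4549.53 + 261.893 = 8782.18 kg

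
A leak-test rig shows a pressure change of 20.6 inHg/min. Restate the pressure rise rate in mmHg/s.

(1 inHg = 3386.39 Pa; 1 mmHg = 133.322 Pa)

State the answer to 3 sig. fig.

8.72 mmHg/s

20.6 inHg/min × 3386.39 Pa/inHg ÷ 60 s/min = 1162.66 Pa/s
1162.66 Pa/s ÷ 133.322 Pa/mmHg = 8.72069 mmHg/s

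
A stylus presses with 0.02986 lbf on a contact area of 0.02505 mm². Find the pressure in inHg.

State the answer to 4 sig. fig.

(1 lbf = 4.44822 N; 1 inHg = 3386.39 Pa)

0.02986 lbf × 4.44822 = 0.132824 N
0.02505 mm² × 10⁻⁶ = 2.505×10⁻⁸ m²
P = F / A = 0.132824 N / 2.505×10⁻⁸ m² = 5.30236×10⁶ Pa
5.30236×10⁶ Pa ÷ (3386.39 Pa/inHg) = 1565.79 inHg

1566 inHg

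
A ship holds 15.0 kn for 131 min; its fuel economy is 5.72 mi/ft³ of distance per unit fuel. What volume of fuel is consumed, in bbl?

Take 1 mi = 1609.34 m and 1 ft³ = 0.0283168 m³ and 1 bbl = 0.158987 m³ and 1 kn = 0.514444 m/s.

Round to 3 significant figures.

1.17 bbl

15.0 kn → 7.71666 m/s
131 min → 7860 s
d = v × t = 7.71666 × 7860 = 60652.9 m
5.72 mi/ft³ → 325087 m/m³
V = d / (distance per unit fuel) = 60652.9 / 325087 = 0.186574 m³
In bbl: 0.186574 / 0.158987 = 1.17352 bbl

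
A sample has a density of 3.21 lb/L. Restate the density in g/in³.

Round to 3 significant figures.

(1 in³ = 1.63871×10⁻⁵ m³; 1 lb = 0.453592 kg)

23.9 g/in³

3.21 lb/L × 0.453592 kg/lb ÷ 0.001 m³/L = 1456.03 kg/m³
1456.03 kg/m³ ÷ 0.001 kg/g × 1.63871×10⁻⁵ m³/in³ = 23.8601 g/in³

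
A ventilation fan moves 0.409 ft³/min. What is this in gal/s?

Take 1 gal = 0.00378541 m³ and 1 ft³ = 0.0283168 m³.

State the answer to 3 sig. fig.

0.409 ft³/min × 0.0283168 m³/ft³ ÷ 60 s/min = 1.93026×10⁻⁴ m³/s
1.93026×10⁻⁴ m³/s ÷ 0.00378541 m³/gal = 0.0509921 gal/s

0.0510 gal/s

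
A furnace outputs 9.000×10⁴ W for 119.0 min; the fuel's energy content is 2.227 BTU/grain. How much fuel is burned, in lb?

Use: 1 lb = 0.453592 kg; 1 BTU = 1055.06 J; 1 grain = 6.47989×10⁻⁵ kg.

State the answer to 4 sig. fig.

39.07 lb

119.0 min → 7140 s
E = P × t = 90000 × 7140 = 6.426×10⁸ J
2.227 BTU/grain → 3.62602×10⁷ J/kg
m = E / e_s = 6.426×10⁸ / 3.62602×10⁷ = 17.7219 kg
In lb: 17.7219 / 0.453592 = 39.0701 lb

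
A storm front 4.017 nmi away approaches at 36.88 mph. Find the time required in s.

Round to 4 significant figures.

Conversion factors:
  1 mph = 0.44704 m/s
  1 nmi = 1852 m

451.2 s

4.017 nmi × 1852 = 7439.48 m
36.88 mph × 0.44704 = 16.4868 m/s
t = d / v = 7439.48 m / 16.4868 m/s = 451.239 s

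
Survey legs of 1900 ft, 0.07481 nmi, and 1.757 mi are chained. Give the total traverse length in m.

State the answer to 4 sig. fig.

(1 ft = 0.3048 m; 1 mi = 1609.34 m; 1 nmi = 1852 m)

3545 m

1900 ft × 0.3048 → 579.12 m
0.07481 nmi × 1852 → 138.548 m
1.757 mi × 1609.34 → 2827.61 m
Total: 579.12 + 138.548 + 2827.61 = 3545.28 m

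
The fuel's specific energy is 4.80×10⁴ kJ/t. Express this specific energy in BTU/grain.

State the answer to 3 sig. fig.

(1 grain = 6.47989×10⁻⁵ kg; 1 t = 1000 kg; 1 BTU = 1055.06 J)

0.00295 BTU/grain

4.80×10⁴ kJ/t × 1000 J/kJ ÷ 1000 kg/t = 48000 J/kg
48000 J/kg ÷ 1055.06 J/BTU × 6.47989×10⁻⁵ kg/grain = 0.00294803 BTU/grain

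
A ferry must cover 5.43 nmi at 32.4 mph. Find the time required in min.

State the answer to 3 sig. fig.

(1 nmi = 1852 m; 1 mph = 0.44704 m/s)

11.6 min

5.43 nmi × 1852 = 10056.4 m
32.4 mph × 0.44704 = 14.4841 m/s
t = d / v = 10056.4 m / 14.4841 m/s = 694.306 s
694.306 s ÷ (60 s/min) = 11.5718 min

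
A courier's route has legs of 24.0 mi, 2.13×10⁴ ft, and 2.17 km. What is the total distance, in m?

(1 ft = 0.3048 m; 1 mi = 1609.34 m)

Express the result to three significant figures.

4.73×10⁴ m

24.0 mi × 1609.34 = 38624.2 m
2.13×10⁴ ft × 0.3048 = 6492.24 m
2.17 km × 1000 = 2170 m
Sum: 38624.2 + 6492.24 + 2170 = 47286.4 m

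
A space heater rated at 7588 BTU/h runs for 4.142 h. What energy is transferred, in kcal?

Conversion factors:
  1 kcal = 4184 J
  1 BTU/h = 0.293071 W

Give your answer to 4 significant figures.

7925 kcal

7588 BTU/h × 0.293071 = 2223.82 W
4.142 h × 3600 = 14911.2 s
E = P × t = 2223.82 W × 14911.2 s = 3.31598×10⁷ J
3.31598×10⁷ J ÷ (4184 J/kcal) = 7925.38 kcal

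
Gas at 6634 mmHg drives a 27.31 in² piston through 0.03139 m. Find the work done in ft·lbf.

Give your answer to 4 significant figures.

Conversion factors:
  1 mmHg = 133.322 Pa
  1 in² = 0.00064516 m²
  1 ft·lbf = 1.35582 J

360.8 ft·lbf

6634 mmHg → 884458 Pa
27.31 in² → 0.0176193 m²
F = P × A = 884458 × 0.0176193 = 15583.5 N
W = F × d = 15583.5 × 0.03139 = 489.166 J
In ft·lbf: 489.166 / 1.35582 = 360.79 ft·lbf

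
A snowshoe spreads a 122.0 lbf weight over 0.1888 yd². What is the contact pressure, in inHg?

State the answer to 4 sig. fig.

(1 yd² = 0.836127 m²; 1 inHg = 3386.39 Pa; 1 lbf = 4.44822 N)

1.015 inHg

122.0 lbf × 4.44822 → 542.683 N
0.1888 yd² × 0.836127 → 0.157861 m²
P = F / A = 542.683 N / 0.157861 m² = 3437.73 Pa
3437.73 Pa ÷ (3386.39 Pa/inHg) = 1.01516 inHg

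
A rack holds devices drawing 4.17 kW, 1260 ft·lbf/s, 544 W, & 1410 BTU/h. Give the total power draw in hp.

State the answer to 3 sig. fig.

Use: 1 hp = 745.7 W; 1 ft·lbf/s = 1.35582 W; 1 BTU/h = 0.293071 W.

9.17 hp

4.17 kW × 1000 → 4170 W
1260 ft·lbf/s × 1.35582 → 1708.33 W
544 W (already W)
1410 BTU/h × 0.293071 → 413.23 W
Combined: 4170 + 1708.33 + 544 + 413.23 = 6835.56 W
In hp: 6835.56 / 745.7 = 9.16664 hp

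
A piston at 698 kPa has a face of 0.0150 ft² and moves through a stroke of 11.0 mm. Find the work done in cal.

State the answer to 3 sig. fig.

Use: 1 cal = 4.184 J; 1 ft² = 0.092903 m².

698 kPa → 698000 Pa
0.0150 ft² → 0.00139354 m²
F = P × A = 698000 × 0.00139354 = 972.691 N
11.0 mm → 0.011 m
W = F × d = 972.691 × 0.011 = 10.6996 J
In cal: 10.6996 / 4.184 = 2.55727 cal

2.56 cal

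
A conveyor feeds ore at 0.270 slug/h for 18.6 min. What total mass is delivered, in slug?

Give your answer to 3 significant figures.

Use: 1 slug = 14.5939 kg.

0.270 slug/h → 0.00109454 kg/s
18.6 min → 1116 s
m = ṁ × t = 0.00109454 × 1116 = 1.22151 kg
In slug: 1.22151 / 14.5939 = 0.0837 slug

0.0837 slug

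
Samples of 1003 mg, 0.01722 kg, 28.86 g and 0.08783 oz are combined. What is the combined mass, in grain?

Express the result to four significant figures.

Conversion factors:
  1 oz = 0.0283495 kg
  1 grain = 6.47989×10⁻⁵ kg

765.0 grain

1003 mg × 10⁻⁶ = 0.001003 kg
0.01722 kg (already kg)
28.86 g × 0.001 = 0.02886 kg
0.08783 oz × 0.0283495 = 0.00248994 kg
Total: 0.001003 + 0.01722 + 0.02886 + 0.00248994 = 0.0495729 kg
In grain: 0.0495729 / 6.47989×10⁻⁵ = 765.027 grain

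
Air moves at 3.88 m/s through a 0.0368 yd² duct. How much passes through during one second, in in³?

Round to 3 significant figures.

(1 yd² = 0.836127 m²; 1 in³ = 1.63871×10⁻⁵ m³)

0.0368 yd² × 0.836127 = 0.0307695 m²
V = v × A × t = 3.88 m/s × 0.0307695 m² × 1 s = 0.119386 m³
0.119386 m³ ÷ (1.63871×10⁻⁵ m³/in³) = 7285.36 in³

7290 in³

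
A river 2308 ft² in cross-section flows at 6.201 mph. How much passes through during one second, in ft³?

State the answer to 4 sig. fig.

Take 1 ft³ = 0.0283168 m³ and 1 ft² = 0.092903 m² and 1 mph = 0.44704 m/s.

6.201 mph × 0.44704 = 2.7721 m/s
2308 ft² × 0.092903 = 214.42 m²
V = v × A × t = 2.7721 m/s × 214.42 m² × 1 s = 594.394 m³
594.394 m³ ÷ (0.0283168 m³/ft³) = 20990.9 ft³

2.099×10⁴ ft³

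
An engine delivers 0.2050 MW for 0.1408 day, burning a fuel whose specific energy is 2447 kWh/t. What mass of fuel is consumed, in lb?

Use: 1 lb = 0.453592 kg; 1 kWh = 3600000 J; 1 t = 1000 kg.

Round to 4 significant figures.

624.1 lb

0.2050 MW → 205000 W
0.1408 day → 12165.1 s
E = P × t = 205000 × 12165.1 = 2.49385×10⁹ J
2447 kWh/t → 8.8092×10⁶ J/kg
m = E / e_s = 2.49385×10⁹ / 8.8092×10⁶ = 283.096 kg
In lb: 283.096 / 0.453592 = 624.12 lb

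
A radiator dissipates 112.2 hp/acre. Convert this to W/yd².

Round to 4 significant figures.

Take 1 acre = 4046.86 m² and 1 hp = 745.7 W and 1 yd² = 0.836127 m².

112.2 hp/acre × 745.7 W/hp ÷ 4046.86 m²/acre = 20.6747 W/m²
20.6747 W/m² × 0.836127 m²/yd² = 17.2867 W/yd²

17.29 W/yd²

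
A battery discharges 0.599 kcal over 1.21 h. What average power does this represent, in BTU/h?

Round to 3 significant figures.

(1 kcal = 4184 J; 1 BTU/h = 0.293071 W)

1.96 BTU/h

0.599 kcal × 4184 → 2506.22 J
1.21 h × 3600 → 4356 s
P = E / t = 2506.22 J / 4356 s = 0.575349 W
0.575349 W ÷ (0.293071 W/BTU/h) = 1.96317 BTU/h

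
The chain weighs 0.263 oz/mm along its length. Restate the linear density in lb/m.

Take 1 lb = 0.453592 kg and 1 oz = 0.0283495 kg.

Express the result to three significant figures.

16.4 lb/m

0.263 oz/mm × 0.0283495 kg/oz ÷ 0.001 m/mm = 7.45592 kg/m
7.45592 kg/m ÷ 0.453592 kg/lb = 16.4375 lb/m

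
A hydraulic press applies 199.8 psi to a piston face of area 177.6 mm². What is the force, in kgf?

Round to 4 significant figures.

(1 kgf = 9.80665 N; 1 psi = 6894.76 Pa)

199.8 psi × 6894.76 → 1.37757×10⁶ Pa
177.6 mm² × 10⁻⁶ → 1.776×10⁻⁴ m²
F = P × A = 1.37757×10⁶ Pa × 1.776×10⁻⁴ m² = 244.656 N
244.656 N ÷ (9.80665 N/kgf) = 24.948 kgf

24.95 kgf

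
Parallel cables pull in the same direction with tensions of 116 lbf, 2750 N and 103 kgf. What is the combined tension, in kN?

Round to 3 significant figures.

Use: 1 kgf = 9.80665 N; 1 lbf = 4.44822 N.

4.28 kN

116 lbf × 4.44822 → 515.994 N
2750 N (already N)
103 kgf × 9.80665 → 1010.08 N
Combined: 515.994 + 2750 + 1010.08 = 4276.07 N
In kN: 4276.07 / 1000 = 4.27607 kN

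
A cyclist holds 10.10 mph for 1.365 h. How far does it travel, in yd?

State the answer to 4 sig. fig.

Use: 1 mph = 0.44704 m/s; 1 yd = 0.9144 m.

10.10 mph × 0.44704 → 4.5151 m/s
1.365 h × 3600 → 4914 s
d = v × t = 4.5151 m/s × 4914 s = 22187.2 m
22187.2 m ÷ (0.9144 m/yd) = 24264.2 yd

2.426×10⁴ yd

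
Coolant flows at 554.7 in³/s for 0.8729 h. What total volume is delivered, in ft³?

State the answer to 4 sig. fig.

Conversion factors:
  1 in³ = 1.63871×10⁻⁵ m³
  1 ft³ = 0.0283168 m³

554.7 in³/s → 0.00908992 m³/s
0.8729 h → 3142.44 s
V = Q × t = 0.00908992 × 3142.44 = 28.5645 m³
In ft³: 28.5645 / 0.0283168 = 1008.75 ft³

1009 ft³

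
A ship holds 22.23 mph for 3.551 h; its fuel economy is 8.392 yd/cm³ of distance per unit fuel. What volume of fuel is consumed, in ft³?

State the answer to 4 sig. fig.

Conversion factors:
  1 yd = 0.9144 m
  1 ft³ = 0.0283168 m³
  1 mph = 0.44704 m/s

22.23 mph → 9.9377 m/s
3.551 h → 12783.6 s
d = v × t = 9.9377 × 12783.6 = 127040 m
8.392 yd/cm³ → 7.67364×10⁶ m/m³
V = d / (distance per unit fuel) = 127040 / 7.67364×10⁶ = 0.0165554 m³
In ft³: 0.0165554 / 0.0283168 = 0.584649 ft³

0.5846 ft³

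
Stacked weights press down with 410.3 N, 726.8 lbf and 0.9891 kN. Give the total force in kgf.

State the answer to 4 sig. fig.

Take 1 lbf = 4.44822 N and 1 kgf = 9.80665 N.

410.3 N (already N)
726.8 lbf × 4.44822 → 3232.97 N
0.9891 kN × 1000 → 989.1 N
Total: 410.3 + 3232.97 + 989.1 = 4632.37 N
In kgf: 4632.37 / 9.80665 = 472.37 kgf

472.4 kgf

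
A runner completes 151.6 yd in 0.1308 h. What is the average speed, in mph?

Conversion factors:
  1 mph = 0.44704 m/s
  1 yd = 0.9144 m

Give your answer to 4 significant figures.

0.6585 mph

151.6 yd × 0.9144 = 138.623 m
0.1308 h × 3600 = 470.88 s
v = d / t = 138.623 m / 470.88 s = 0.294391 m/s
0.294391 m/s ÷ (0.44704 m/s/mph) = 0.658534 mph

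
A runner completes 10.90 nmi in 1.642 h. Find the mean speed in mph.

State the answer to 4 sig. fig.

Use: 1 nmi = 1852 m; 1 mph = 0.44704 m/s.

7.639 mph

10.90 nmi × 1852 → 20186.8 m
1.642 h × 3600 → 5911.2 s
v = d / t = 20186.8 m / 5911.2 s = 3.41501 m/s
3.41501 m/s ÷ (0.44704 m/s/mph) = 7.63916 mph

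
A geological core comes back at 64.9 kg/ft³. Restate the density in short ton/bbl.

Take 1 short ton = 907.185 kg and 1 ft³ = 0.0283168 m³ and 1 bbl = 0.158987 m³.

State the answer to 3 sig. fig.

64.9 kg/ft³ ÷ 0.0283168 m³/ft³ = 2291.93 kg/m³
2291.93 kg/m³ ÷ 907.185 kg/short ton × 0.158987 m³/bbl = 0.401668 short ton/bbl

0.402 short ton/bbl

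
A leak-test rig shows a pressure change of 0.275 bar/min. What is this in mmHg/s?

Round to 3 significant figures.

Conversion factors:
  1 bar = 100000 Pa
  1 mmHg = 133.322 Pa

3.44 mmHg/s

0.275 bar/min × 100000 Pa/bar ÷ 60 s/min = 458.333 Pa/s
458.333 Pa/s ÷ 133.322 Pa/mmHg = 3.43779 mmHg/s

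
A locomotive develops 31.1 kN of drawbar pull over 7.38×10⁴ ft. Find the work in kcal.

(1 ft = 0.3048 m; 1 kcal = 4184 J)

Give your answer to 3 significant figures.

31.1 kN × 1000 = 31100 N
7.38×10⁴ ft × 0.3048 = 22494.2 m
W = F × d = 31100 N × 22494.2 m = 6.9957×10⁸ J
6.9957×10⁸ J ÷ (4184 J/kcal) = 167201 kcal

1.67×10⁵ kcal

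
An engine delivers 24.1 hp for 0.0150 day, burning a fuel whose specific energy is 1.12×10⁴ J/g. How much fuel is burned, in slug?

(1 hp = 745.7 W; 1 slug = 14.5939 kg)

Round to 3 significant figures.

24.1 hp → 17971.4 W
0.0150 day → 1296 s
E = P × t = 17971.4 × 1296 = 2.32909×10⁷ J
1.12×10⁴ J/g → 1.12×10⁷ J/kg
m = E / e_s = 2.32909×10⁷ / 1.12×10⁷ = 2.07954 kg
In slug: 2.07954 / 14.5939 = 0.142494 slug

0.142 slug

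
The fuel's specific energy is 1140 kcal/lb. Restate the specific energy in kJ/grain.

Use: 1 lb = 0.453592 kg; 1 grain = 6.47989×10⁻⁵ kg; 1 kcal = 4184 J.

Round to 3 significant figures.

1140 kcal/lb × 4184 J/kcal ÷ 0.453592 kg/lb = 1.05155×10⁷ J/kg
1.05155×10⁷ J/kg ÷ 1000 J/kJ × 6.47989×10⁻⁵ kg/grain = 0.681393 kJ/grain

0.681 kJ/grain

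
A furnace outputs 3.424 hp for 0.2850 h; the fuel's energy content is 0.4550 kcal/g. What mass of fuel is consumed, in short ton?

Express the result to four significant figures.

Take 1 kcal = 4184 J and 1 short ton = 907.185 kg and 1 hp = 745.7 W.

0.001517 short ton

3.424 hp → 2553.28 W
0.2850 h → 1026 s
E = P × t = 2553.28 × 1026 = 2.61967×10⁶ J
0.4550 kcal/g → 1.90372×10⁶ J/kg
m = E / e_s = 2.61967×10⁶ / 1.90372×10⁶ = 1.37608 kg
In short ton: 1.37608 / 907.185 = 0.00151687 short ton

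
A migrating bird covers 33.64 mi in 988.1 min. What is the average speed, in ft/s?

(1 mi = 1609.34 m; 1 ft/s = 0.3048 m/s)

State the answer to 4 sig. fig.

2.996 ft/s

33.64 mi × 1609.34 = 54138.2 m
988.1 min × 60 = 59286 s
v = d / t = 54138.2 m / 59286 s = 0.91317 m/s
0.91317 m/s ÷ (0.3048 m/s/ft/s) = 2.99596 ft/s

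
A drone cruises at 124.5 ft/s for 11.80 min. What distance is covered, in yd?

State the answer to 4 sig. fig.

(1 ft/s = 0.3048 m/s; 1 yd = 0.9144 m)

2.938×10⁴ yd

124.5 ft/s × 0.3048 = 37.9476 m/s
11.80 min × 60 = 708 s
d = v × t = 37.9476 m/s × 708 s = 26866.9 m
26866.9 m ÷ (0.9144 m/yd) = 29382 yd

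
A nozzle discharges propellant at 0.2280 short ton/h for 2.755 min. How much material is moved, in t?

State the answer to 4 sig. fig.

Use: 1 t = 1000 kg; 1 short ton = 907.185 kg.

0.2280 short ton/h → 0.057455 kg/s
2.755 min → 165.3 s
m = ṁ × t = 0.057455 × 165.3 = 9.49731 kg
In t: 9.49731 / 1000 = 0.00949731 t

0.009497 t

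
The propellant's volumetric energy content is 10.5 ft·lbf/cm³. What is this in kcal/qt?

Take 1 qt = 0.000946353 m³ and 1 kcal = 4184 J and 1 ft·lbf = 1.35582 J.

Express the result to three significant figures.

3.22 kcal/qt

10.5 ft·lbf/cm³ × 1.35582 J/ft·lbf ÷ 10⁻⁶ m³/cm³ = 1.42361×10⁷ J/m³
1.42361×10⁷ J/m³ ÷ 4184 J/kcal × 0.000946353 m³/qt = 3.21998 kcal/qt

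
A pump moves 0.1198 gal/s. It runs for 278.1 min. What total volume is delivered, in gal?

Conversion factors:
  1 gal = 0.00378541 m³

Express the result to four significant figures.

0.1198 gal/s → 4.53492×10⁻⁴ m³/s
278.1 min → 16686 s
V = Q × t = 4.53492×10⁻⁴ × 16686 = 7.56697 m³
In gal: 7.56697 / 0.00378541 = 1998.98 gal

1999 gal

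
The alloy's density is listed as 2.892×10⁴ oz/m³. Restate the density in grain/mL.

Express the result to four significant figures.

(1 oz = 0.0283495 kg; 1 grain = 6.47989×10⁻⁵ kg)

2.892×10⁴ oz/m³ × 0.0283495 kg/oz = 819.868 kg/m³
819.868 kg/m³ ÷ 6.47989×10⁻⁵ kg/grain × 10⁻⁶ m³/mL = 12.6525 grain/mL

12.65 grain/mL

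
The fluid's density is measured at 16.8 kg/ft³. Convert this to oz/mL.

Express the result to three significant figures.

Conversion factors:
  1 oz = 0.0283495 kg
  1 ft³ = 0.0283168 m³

0.0209 oz/mL

16.8 kg/ft³ ÷ 0.0283168 m³/ft³ = 593.287 kg/m³
593.287 kg/m³ ÷ 0.0283495 kg/oz × 10⁻⁶ m³/mL = 0.0209276 oz/mL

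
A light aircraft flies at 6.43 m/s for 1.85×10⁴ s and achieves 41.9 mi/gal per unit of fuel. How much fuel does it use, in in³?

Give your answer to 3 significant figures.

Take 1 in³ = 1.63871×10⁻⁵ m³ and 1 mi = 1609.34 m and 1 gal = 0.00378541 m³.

d = v × t = 6.43 × 18500 = 118955 m
41.9 mi/gal → 1.78135×10⁷ m/m³
V = d / (distance per unit fuel) = 118955 / 1.78135×10⁷ = 0.0066778 m³
In in³: 0.0066778 / 1.63871×10⁻⁵ = 407.503 in³

408 in³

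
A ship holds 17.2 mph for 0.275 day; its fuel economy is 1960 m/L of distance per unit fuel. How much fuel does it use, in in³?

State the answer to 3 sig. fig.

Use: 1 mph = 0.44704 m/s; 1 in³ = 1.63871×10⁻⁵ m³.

5690 in³

17.2 mph → 7.68909 m/s
0.275 day → 23760 s
d = v × t = 7.68909 × 23760 = 182693 m
1960 m/L → 1.96×10⁶ m/m³
V = d / (distance per unit fuel) = 182693 / 1.96×10⁶ = 0.0932107 m³
In in³: 0.0932107 / 1.63871×10⁻⁵ = 5688.05 in³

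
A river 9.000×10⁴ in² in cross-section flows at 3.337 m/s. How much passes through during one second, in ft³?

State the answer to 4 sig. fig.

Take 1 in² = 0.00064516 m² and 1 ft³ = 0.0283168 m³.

9.000×10⁴ in² × 0.00064516 = 58.0644 m²
V = v × A × t = 3.337 m/s × 58.0644 m² × 1 s = 193.761 m³
193.761 m³ ÷ (0.0283168 m³/ft³) = 6842.62 ft³

6843 ft³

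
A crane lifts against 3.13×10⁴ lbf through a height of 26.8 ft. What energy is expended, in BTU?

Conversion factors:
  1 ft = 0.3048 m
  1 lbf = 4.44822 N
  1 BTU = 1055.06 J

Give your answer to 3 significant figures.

3.13×10⁴ lbf × 4.44822 = 139229 N
26.8 ft × 0.3048 = 8.16864 m
W = F × d = 139229 N × 8.16864 m = 1.13731×10⁶ J
1.13731×10⁶ J ÷ (1055.06 J/BTU) = 1077.96 BTU

1080 BTU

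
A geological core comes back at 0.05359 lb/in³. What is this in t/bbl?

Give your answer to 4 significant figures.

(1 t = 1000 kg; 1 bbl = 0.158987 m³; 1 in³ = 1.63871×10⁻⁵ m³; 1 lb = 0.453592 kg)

0.2358 t/bbl

0.05359 lb/in³ × 0.453592 kg/lb ÷ 1.63871×10⁻⁵ m³/in³ = 1483.36 kg/m³
1483.36 kg/m³ ÷ 1000 kg/t × 0.158987 m³/bbl = 0.235835 t/bbl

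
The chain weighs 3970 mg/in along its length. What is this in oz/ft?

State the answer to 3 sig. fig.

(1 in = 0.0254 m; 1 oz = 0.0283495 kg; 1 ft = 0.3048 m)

3970 mg/in × 10⁻⁶ kg/mg ÷ 0.0254 m/in = 0.156299 kg/m
0.156299 kg/m ÷ 0.0283495 kg/oz × 0.3048 m/ft = 1.68045 oz/ft

1.68 oz/ft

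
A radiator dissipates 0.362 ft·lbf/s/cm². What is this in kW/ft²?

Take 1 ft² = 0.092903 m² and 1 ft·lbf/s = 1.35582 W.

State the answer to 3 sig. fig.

0.362 ft·lbf/s/cm² × 1.35582 W/ft·lbf/s ÷ 0.0001 m²/cm² = 4908.07 W/m²
4908.07 W/m² ÷ 1000 W/kW × 0.092903 m²/ft² = 0.455974 kW/ft²

0.456 kW/ft²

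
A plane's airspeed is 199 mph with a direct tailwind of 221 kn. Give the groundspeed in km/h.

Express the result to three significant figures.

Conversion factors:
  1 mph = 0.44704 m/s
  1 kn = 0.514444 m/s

199 mph × 0.44704 = 88.961 m/s
221 kn × 0.514444 = 113.692 m/s
Total: 88.961 + 113.692 = 202.653 m/s
In km/h: 202.653 / (1/3.6) = 729.551 km/h

730 km/h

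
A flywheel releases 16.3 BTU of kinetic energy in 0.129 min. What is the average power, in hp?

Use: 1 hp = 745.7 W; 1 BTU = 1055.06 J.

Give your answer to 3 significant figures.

16.3 BTU × 1055.06 = 17197.5 J
0.129 min × 60 = 7.74 s
P = E / t = 17197.5 J / 7.74 s = 2221.9 W
2221.9 W ÷ (745.7 W/hp) = 2.97962 hp

2.98 hp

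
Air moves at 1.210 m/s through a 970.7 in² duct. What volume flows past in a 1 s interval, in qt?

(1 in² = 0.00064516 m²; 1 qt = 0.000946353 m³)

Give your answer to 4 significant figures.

800.7 qt

970.7 in² × 0.00064516 = 0.626257 m²
V = v × A × t = 1.21 m/s × 0.626257 m² × 1 s = 0.757771 m³
0.757771 m³ ÷ (0.000946353 m³/qt) = 800.728 qt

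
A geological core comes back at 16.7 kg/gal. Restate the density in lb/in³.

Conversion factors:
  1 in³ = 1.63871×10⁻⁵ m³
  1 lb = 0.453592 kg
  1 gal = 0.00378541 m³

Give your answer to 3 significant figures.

16.7 kg/gal ÷ 0.00378541 m³/gal = 4411.68 kg/m³
4411.68 kg/m³ ÷ 0.453592 kg/lb × 1.63871×10⁻⁵ m³/in³ = 0.159383 lb/in³

0.159 lb/in³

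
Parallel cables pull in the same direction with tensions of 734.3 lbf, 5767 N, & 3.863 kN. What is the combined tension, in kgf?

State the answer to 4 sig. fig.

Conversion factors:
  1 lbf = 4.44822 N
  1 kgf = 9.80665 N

734.3 lbf × 4.44822 = 3266.33 N
5767 N (already N)
3.863 kN × 1000 = 3863 N
Total: 3266.33 + 5767 + 3863 = 12896.3 N
In kgf: 12896.3 / 9.80665 = 1315.06 kgf

1315 kgf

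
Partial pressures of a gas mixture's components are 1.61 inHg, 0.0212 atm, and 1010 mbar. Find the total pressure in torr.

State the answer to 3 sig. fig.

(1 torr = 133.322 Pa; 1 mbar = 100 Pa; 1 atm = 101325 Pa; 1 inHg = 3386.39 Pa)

815 torr

1.61 inHg × 3386.39 = 5452.09 Pa
0.0212 atm × 101325 = 2148.09 Pa
1010 mbar × 100 = 101000 Pa
Combined: 5452.09 + 2148.09 + 101000 = 108600 Pa
In torr: 108600 / 133.322 = 814.569 torr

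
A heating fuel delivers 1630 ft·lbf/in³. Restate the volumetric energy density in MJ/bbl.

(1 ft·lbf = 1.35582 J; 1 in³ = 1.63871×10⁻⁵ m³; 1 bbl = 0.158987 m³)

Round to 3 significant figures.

21.4 MJ/bbl

1630 ft·lbf/in³ × 1.35582 J/ft·lbf ÷ 1.63871×10⁻⁵ m³/in³ = 1.34861×10⁸ J/m³
1.34861×10⁸ J/m³ ÷ 1000000 J/MJ × 0.158987 m³/bbl = 21.4411 MJ/bbl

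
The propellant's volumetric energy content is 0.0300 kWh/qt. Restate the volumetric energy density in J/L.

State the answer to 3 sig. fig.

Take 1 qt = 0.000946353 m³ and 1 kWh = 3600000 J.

0.0300 kWh/qt × 3600000 J/kWh ÷ 0.000946353 m³/qt = 1.14122×10⁸ J/m³
1.14122×10⁸ J/m³ × 0.001 m³/L = 114122 J/L

1.14×10⁵ J/L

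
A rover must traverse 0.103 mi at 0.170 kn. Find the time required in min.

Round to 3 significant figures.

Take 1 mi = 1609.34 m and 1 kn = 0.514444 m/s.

0.103 mi × 1609.34 → 165.762 m
0.170 kn × 0.514444 → 0.0874555 m/s
t = d / v = 165.762 m / 0.0874555 m/s = 1895.39 s
1895.39 s ÷ (60 s/min) = 31.5898 min

31.6 min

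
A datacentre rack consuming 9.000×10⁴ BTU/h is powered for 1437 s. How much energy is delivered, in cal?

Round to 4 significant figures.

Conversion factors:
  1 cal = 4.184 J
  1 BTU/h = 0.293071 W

9.000×10⁴ BTU/h × 0.293071 → 26376.4 W
E = P × t = 26376.4 W × 1437 s = 3.79029×10⁷ J
3.79029×10⁷ J ÷ (4.184 J/cal) = 9.05901×10⁶ cal

9.059×10⁶ cal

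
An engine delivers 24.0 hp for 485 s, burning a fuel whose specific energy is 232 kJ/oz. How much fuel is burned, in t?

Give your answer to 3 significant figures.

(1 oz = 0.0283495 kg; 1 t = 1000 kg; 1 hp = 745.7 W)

24.0 hp → 17896.8 W
E = P × t = 17896.8 × 485 = 8.67995×10⁶ J
232 kJ/oz → 8.18357×10⁶ J/kg
m = E / e_s = 8.67995×10⁶ / 8.18357×10⁶ = 1.06066 kg
In t: 1.06066 / 1000 = 0.00106066 t

0.00106 t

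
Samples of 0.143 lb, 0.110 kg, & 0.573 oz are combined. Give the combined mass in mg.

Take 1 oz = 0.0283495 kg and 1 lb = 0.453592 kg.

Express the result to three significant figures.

1.91×10⁵ mg

0.143 lb × 0.453592 = 0.0648637 kg
0.110 kg (already kg)
0.573 oz × 0.0283495 = 0.0162443 kg
Combined: 0.0648637 + 0.11 + 0.0162443 = 0.191108 kg
In mg: 0.191108 / 10⁻⁶ = 191108 mg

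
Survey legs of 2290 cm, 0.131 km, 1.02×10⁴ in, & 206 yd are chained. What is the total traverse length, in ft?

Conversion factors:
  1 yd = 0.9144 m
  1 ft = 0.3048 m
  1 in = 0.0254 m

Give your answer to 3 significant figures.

2290 cm × 0.01 = 22.9 m
0.131 km × 1000 = 131 m
1.02×10⁴ in × 0.0254 = 259.08 m
206 yd × 0.9144 = 188.366 m
Combined: 22.9 + 131 + 259.08 + 188.366 = 601.346 m
In ft: 601.346 / 0.3048 = 1972.92 ft

1970 ft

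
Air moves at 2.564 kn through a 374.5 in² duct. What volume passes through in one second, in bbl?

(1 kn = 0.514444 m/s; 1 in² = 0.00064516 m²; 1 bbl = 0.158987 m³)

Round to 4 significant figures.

2.564 kn × 0.514444 → 1.31903 m/s
374.5 in² × 0.00064516 → 0.241612 m²
V = v × A × t = 1.31903 m/s × 0.241612 m² × 1 s = 0.318693 m³
0.318693 m³ ÷ (0.158987 m³/bbl) = 2.00452 bbl

2.005 bbl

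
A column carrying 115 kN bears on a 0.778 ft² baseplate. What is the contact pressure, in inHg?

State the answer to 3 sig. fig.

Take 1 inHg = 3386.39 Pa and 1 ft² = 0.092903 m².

115 kN × 1000 → 115000 N
0.778 ft² × 0.092903 → 0.0722785 m²
P = F / A = 115000 N / 0.0722785 m² = 1.59107×10⁶ Pa
1.59107×10⁶ Pa ÷ (3386.39 Pa/inHg) = 469.843 inHg

470 inHg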